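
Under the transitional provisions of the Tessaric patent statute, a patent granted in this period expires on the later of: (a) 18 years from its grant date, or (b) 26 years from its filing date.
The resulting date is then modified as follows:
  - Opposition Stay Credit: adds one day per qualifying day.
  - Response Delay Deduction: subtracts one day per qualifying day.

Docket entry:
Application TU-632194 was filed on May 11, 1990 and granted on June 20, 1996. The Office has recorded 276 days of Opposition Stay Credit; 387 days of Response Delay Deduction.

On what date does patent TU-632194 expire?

January 21, 2016

(a) grant + 18 years → 20 June 2014.
(b) filing + 26 years → 11 May 2016.
Later of the two: 11 May 2016.
Opposition Stay Credit: +276 days → 11 February 2017.
Response Delay Deduction: −387 days → 21 January 2016.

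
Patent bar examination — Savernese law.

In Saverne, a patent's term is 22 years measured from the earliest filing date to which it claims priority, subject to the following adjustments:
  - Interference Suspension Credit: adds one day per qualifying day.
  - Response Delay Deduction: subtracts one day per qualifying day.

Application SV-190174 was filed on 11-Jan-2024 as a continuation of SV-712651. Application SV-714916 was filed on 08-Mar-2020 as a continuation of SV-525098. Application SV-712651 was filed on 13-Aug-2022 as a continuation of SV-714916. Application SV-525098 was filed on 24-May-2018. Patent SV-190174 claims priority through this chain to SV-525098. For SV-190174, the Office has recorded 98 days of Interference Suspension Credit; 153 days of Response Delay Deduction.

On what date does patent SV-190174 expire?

Earliest priority filing: 24 May 2018.
Base term: 24 May 2018 + 22 years → 24 May 2040.
Interference Suspension Credit: +98 days → 30 August 2040.
Response Delay Deduction: −153 days → 30 March 2040.

March 30, 2040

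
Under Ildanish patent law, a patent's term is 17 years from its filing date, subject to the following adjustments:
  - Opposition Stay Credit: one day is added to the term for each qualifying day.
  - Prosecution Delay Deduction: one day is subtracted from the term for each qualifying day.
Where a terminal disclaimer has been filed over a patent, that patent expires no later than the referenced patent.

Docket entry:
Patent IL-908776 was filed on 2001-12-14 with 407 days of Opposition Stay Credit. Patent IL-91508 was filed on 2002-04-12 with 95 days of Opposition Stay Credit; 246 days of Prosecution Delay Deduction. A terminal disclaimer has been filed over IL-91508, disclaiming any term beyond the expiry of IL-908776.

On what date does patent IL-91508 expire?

November 12, 2018

Natural term of IL-91508:
  Base: filing + 17 years → 12 April 2019.
  Opposition Stay Credit: +95 days → 16 July 2019.
  Prosecution Delay Deduction: −246 days → 12 November 2018.
Expiry of referenced patent IL-908776:
  Base: filing + 17 years → 14 December 2018.
  Opposition Stay Credit: +407 days → 25 January 2020.
Terminal disclaimer: IL-91508 expires on the earlier of 12 November 2018 and 25 January 2020.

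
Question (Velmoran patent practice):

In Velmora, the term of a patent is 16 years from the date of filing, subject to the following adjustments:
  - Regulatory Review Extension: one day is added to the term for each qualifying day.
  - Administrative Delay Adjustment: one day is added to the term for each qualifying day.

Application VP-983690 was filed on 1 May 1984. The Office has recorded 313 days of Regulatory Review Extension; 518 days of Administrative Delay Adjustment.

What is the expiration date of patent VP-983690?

Base term: filing date + 16 years → 1 May 2000.
Regulatory Review Extension: +313 days → 10 March 2001.
Administrative Delay Adjustment: +518 days → 10 August 2002.

2002-08-10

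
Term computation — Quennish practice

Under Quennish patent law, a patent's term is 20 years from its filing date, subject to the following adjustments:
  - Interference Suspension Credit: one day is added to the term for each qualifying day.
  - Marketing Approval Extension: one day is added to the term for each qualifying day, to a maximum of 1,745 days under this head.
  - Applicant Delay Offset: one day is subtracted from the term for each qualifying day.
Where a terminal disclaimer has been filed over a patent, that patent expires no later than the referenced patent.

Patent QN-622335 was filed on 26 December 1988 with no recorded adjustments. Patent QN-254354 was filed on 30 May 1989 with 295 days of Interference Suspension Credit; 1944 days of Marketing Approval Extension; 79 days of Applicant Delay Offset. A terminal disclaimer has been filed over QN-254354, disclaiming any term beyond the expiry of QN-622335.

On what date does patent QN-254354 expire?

2008-12-26

Natural term of QN-254354:
  Base: filing + 20 years → 30 May 2009.
  Interference Suspension Credit: +295 days → 21 March 2010.
  Marketing Approval Extension: 1944 days claimed exceeds the 1745-day cap, so +1745 days → 30 December 2014.
  Applicant Delay Offset: −79 days → 12 October 2014.
Expiry of referenced patent QN-622335:
  Base: filing + 20 years → 26 December 2008.
Terminal disclaimer: QN-254354 expires on the earlier of 12 October 2014 and 26 December 2008.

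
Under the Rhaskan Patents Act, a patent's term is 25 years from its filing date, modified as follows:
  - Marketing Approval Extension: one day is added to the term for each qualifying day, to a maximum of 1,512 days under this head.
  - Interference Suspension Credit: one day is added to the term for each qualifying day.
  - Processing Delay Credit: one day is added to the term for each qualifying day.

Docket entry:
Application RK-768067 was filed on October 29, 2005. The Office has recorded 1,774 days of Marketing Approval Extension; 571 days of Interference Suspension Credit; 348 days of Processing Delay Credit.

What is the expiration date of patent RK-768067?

Base term: filing date + 25 years → 29 October 2030.
Marketing Approval Extension: 1774 days claimed exceeds the 1512-day cap, so +1512 days → 19 December 2034.
Interference Suspension Credit: +571 days → 12 July 2036.
Processing Delay Credit: +348 days → 25 June 2037.

2037-06-25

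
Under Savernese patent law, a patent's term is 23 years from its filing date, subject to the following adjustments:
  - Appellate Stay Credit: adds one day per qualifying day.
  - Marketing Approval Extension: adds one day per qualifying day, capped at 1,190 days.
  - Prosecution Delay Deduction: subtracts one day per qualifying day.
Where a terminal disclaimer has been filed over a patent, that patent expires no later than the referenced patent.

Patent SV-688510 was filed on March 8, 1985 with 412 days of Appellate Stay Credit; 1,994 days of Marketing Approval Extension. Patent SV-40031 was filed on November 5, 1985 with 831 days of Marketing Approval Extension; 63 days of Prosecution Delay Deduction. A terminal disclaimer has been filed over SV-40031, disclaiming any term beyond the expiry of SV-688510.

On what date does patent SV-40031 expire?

Natural term of SV-40031:
  Base: filing + 23 years → 5 November 2008.
  Marketing Approval Extension: 831 days (within the 1190-day cap) → +831 days → 14 February 2011.
  Prosecution Delay Deduction: −63 days → 13 December 2010.
Expiry of referenced patent SV-688510:
  Base: filing + 23 years → 8 March 2008.
  Appellate Stay Credit: +412 days → 24 April 2009.
  Marketing Approval Extension: 1994 days claimed exceeds the 1190-day cap, so +1190 days → 27 July 2012.
Terminal disclaimer: SV-40031 expires on the earlier of 13 December 2010 and 27 July 2012.

December 13, 2010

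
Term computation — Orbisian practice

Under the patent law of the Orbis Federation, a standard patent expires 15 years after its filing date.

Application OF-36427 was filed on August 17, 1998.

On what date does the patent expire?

August 17, 2013

Filing date + 15 years → 17 August 2013.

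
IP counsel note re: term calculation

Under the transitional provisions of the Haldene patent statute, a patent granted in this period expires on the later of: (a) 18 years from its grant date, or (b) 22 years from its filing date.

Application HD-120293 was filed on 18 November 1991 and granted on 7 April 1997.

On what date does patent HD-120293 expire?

2015-04-07

(a) grant + 18 years → 7 April 2015.
(b) filing + 22 years → 18 November 2013.
Later of the two: 7 April 2015.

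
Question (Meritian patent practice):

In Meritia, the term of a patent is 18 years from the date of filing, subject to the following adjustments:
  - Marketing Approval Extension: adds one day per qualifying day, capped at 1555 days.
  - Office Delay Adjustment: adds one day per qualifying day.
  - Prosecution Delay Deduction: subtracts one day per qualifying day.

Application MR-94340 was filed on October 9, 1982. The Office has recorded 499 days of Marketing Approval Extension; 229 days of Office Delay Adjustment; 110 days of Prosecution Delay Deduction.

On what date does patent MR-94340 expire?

June 19, 2002

Base term: filing date + 18 years → 9 October 2000.
Marketing Approval Extension: 499 days (within the 1555-day cap) → +499 days → 20 February 2002.
Office Delay Adjustment: +229 days → 7 October 2002.
Prosecution Delay Deduction: −110 days → 19 June 2002.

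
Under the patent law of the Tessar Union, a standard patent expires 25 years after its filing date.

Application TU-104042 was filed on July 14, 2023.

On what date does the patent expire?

Filing date + 25 years → 14 July 2048.

2048-07-14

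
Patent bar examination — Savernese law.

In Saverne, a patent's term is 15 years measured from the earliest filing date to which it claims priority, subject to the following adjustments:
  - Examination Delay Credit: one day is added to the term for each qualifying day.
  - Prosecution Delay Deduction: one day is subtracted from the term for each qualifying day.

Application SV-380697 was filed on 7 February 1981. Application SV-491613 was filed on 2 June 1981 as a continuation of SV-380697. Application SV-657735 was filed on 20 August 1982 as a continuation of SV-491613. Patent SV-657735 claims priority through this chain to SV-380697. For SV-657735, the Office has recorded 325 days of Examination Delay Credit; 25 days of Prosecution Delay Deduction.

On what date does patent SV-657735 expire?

Earliest priority filing: 7 February 1981.
Base term: 7 February 1981 + 15 years → 7 February 1996.
Examination Delay Credit: +325 days → 28 December 1996.
Prosecution Delay Deduction: −25 days → 3 December 1996.

December 3, 1996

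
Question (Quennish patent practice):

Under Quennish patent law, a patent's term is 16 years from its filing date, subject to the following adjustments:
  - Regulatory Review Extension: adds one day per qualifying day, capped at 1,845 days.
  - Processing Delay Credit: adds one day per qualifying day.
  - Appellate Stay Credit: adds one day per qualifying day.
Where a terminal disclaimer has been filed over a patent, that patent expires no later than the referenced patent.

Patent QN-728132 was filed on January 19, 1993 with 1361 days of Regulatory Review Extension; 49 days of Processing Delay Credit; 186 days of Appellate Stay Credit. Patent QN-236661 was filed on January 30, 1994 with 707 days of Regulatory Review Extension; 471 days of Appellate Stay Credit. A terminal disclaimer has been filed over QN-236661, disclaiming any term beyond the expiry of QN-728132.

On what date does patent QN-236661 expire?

April 22, 2013

Natural term of QN-236661:
  Base: filing + 16 years → 30 January 2010.
  Regulatory Review Extension: 707 days (within the 1845-day cap) → +707 days → 7 January 2012.
  Appellate Stay Credit: +471 days → 22 April 2013.
Expiry of referenced patent QN-728132:
  Base: filing + 16 years → 19 January 2009.
  Regulatory Review Extension: 1361 days (within the 1845-day cap) → +1361 days → 11 October 2012.
  Processing Delay Credit: +49 days → 29 November 2012.
  Appellate Stay Credit: +186 days → 3 June 2013.
Terminal disclaimer: QN-236661 expires on the earlier of 22 April 2013 and 3 June 2013.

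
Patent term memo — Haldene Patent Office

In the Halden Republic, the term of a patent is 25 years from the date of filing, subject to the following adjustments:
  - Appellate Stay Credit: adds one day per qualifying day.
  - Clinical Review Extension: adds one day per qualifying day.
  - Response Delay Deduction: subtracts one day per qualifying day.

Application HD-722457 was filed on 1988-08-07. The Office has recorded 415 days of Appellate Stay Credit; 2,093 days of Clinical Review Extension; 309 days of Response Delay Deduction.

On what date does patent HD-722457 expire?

Base term: filing date + 25 years → 7 August 2013.
Appellate Stay Credit: +415 days → 26 September 2014.
Clinical Review Extension: +2093 days → 19 June 2020.
Response Delay Deduction: −309 days → 15 August 2019.

2019-08-15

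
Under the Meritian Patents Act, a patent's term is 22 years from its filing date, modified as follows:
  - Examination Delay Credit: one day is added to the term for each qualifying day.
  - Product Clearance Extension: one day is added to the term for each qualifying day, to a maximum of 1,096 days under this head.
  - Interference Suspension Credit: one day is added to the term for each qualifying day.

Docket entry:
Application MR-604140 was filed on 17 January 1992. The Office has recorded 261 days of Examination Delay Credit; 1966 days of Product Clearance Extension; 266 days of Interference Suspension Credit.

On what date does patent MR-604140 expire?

Base term: filing date + 22 years → 17 January 2014.
Examination Delay Credit: +261 days → 5 October 2014.
Product Clearance Extension: 1966 days claimed exceeds the 1096-day cap, so +1096 days → 5 October 2017.
Interference Suspension Credit: +266 days → 28 June 2018.

2018-06-28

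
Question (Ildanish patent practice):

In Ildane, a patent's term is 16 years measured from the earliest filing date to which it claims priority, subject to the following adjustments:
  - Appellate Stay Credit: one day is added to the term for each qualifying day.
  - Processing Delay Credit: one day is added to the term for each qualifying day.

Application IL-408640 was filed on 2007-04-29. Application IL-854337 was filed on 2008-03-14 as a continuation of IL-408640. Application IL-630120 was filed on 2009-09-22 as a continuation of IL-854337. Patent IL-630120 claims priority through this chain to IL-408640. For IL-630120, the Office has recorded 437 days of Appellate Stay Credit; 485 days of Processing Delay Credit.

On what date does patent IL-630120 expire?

November 6, 2025

Earliest priority filing: 29 April 2007.
Base term: 29 April 2007 + 16 years → 29 April 2023.
Appellate Stay Credit: +437 days → 9 July 2024.
Processing Delay Credit: +485 days → 6 November 2025.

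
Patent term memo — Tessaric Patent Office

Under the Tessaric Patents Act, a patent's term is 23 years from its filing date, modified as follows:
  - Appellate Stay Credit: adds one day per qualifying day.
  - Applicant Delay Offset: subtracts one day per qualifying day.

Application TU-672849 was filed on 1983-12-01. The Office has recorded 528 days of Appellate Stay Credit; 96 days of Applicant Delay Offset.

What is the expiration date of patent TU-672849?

Base term: filing date + 23 years → 1 December 2006.
Appellate Stay Credit: +528 days → 12 May 2008.
Applicant Delay Offset: −96 days → 6 February 2008.

February 6, 2008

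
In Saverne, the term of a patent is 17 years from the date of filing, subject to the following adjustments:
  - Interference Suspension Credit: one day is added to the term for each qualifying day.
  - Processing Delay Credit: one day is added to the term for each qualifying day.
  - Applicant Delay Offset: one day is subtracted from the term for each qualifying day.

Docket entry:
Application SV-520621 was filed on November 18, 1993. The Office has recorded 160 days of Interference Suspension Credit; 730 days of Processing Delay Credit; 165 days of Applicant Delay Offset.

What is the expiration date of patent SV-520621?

Base term: filing date + 17 years → 18 November 2010.
Interference Suspension Credit: +160 days → 27 April 2011.
Processing Delay Credit: +730 days → 26 April 2013.
Applicant Delay Offset: −165 days → 12 November 2012.

November 12, 2012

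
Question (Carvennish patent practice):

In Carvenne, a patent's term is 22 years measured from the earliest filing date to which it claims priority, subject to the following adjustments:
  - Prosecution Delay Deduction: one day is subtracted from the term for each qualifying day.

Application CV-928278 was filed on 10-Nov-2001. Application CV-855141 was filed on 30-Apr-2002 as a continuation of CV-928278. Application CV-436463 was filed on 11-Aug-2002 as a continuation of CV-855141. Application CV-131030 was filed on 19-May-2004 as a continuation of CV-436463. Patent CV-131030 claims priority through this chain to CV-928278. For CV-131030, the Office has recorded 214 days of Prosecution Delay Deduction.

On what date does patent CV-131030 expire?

April 10, 2023

Earliest priority filing: 10 November 2001.
Base term: 10 November 2001 + 22 years → 10 November 2023.
Prosecution Delay Deduction: −214 days → 10 April 2023.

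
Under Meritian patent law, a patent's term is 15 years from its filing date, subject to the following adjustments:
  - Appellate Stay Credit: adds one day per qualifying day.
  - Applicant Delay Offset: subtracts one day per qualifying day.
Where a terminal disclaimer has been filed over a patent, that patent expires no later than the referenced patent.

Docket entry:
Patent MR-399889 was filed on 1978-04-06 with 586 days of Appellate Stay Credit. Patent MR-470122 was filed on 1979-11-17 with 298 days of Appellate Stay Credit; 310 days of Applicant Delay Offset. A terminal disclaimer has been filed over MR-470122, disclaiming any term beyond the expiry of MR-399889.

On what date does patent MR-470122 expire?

Natural term of MR-470122:
  Base: filing + 15 years → 17 November 1994.
  Appellate Stay Credit: +298 days → 11 September 1995.
  Applicant Delay Offset: −310 days → 5 November 1994.
Expiry of referenced patent MR-399889:
  Base: filing + 15 years → 6 April 1993.
  Appellate Stay Credit: +586 days → 13 November 1994.
Terminal disclaimer: MR-470122 expires on the earlier of 5 November 1994 and 13 November 1994.

1994-11-05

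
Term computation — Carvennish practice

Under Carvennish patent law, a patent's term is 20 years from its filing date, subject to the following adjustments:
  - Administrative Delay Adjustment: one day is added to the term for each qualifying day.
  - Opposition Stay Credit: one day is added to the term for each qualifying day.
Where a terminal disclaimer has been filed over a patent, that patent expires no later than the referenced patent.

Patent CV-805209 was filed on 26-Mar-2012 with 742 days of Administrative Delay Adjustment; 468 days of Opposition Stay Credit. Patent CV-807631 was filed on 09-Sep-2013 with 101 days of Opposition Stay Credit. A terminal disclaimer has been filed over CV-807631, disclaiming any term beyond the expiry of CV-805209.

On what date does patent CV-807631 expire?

2033-12-19

Natural term of CV-807631:
  Base: filing + 20 years → 9 September 2033.
  Opposition Stay Credit: +101 days → 19 December 2033.
Expiry of referenced patent CV-805209:
  Base: filing + 20 years → 26 March 2032.
  Administrative Delay Adjustment: +742 days → 7 April 2034.
  Opposition Stay Credit: +468 days → 19 July 2035.
Terminal disclaimer: CV-807631 expires on the earlier of 19 December 2033 and 19 July 2035.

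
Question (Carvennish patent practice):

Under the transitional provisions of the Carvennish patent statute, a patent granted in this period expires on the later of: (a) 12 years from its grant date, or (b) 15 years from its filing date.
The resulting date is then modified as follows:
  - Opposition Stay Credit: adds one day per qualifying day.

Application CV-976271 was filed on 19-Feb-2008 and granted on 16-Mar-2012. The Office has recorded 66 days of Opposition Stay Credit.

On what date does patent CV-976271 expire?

May 21, 2024

(a) grant + 12 years → 16 March 2024.
(b) filing + 15 years → 19 February 2023.
Later of the two: 16 March 2024.
Opposition Stay Credit: +66 days → 21 May 2024.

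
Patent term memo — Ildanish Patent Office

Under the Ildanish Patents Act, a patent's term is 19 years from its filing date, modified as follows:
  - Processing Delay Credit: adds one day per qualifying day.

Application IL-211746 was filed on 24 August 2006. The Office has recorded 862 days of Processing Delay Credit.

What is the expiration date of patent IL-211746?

Base term: filing date + 19 years → 24 August 2025.
Processing Delay Credit: +862 days → 3 January 2028.

2028-01-03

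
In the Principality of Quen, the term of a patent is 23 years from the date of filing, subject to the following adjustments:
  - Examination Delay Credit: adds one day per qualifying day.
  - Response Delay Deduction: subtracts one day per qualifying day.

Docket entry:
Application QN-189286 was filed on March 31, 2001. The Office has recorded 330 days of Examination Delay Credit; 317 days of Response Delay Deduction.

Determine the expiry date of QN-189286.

Base term: filing date + 23 years → 31 March 2024.
Examination Delay Credit: +330 days → 24 February 2025.
Response Delay Deduction: −317 days → 13 April 2024.

April 13, 2024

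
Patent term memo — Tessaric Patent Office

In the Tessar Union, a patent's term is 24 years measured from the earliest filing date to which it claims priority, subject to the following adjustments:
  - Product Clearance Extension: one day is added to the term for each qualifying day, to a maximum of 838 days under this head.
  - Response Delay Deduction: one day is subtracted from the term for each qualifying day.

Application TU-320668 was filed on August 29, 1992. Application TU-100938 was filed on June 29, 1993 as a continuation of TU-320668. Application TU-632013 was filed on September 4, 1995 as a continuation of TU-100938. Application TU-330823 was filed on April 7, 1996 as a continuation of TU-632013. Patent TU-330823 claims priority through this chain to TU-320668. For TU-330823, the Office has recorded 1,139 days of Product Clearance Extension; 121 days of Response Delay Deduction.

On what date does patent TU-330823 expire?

2018-08-16

Earliest priority filing: 29 August 1992.
Base term: 29 August 1992 + 24 years → 29 August 2016.
Product Clearance Extension: 1139 days claimed exceeds the 838-day cap, so +838 days → 15 December 2018.
Response Delay Deduction: −121 days → 16 August 2018.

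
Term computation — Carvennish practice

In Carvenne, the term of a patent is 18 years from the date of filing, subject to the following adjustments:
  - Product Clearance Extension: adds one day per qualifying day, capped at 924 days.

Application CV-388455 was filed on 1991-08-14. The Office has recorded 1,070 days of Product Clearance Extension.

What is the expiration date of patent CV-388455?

2012-02-24

Base term: filing date + 18 years → 14 August 2009.
Product Clearance Extension: 1070 days claimed exceeds the 924-day cap, so +924 days → 24 February 2012.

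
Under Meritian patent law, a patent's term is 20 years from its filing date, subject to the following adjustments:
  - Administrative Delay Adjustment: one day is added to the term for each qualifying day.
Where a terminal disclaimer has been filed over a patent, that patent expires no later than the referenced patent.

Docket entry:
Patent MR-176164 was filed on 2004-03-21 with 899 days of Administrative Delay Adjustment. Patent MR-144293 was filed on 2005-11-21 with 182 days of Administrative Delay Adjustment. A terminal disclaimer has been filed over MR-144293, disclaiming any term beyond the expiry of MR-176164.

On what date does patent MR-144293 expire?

May 22, 2026

Natural term of MR-144293:
  Base: filing + 20 years → 21 November 2025.
  Administrative Delay Adjustment: +182 days → 22 May 2026.
Expiry of referenced patent MR-176164:
  Base: filing + 20 years → 21 March 2024.
  Administrative Delay Adjustment: +899 days → 6 September 2026.
Terminal disclaimer: MR-144293 expires on the earlier of 22 May 2026 and 6 September 2026.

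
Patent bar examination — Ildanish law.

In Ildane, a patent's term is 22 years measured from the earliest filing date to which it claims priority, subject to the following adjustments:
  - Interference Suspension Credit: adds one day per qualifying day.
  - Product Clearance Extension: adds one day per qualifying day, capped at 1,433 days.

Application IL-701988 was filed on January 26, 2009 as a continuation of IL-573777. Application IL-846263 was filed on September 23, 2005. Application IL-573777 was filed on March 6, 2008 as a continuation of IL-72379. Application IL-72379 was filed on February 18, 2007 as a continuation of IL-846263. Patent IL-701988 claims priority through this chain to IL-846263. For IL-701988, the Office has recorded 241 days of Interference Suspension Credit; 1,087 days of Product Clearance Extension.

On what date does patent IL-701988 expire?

Earliest priority filing: 23 September 2005.
Base term: 23 September 2005 + 22 years → 23 September 2027.
Interference Suspension Credit: +241 days → 21 May 2028.
Product Clearance Extension: 1087 days (within the 1433-day cap) → +1087 days → 13 May 2031.

2031-05-13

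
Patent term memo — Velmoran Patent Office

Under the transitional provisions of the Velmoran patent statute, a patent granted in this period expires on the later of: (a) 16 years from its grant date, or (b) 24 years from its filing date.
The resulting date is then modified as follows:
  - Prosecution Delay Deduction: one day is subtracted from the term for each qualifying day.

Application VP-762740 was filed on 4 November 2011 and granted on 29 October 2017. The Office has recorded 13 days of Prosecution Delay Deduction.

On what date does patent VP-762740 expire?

October 22, 2035

(a) grant + 16 years → 29 October 2033.
(b) filing + 24 years → 4 November 2035.
Later of the two: 4 November 2035.
Prosecution Delay Deduction: −13 days → 22 October 2035.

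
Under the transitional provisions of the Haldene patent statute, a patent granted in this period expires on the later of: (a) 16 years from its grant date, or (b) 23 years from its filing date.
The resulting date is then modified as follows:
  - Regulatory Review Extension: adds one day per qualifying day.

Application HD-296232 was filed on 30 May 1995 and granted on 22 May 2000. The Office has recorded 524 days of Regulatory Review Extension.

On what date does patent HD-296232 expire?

(a) grant + 16 years → 22 May 2016.
(b) filing + 23 years → 30 May 2018.
Later of the two: 30 May 2018.
Regulatory Review Extension: +524 days → 5 November 2019.

November 5, 2019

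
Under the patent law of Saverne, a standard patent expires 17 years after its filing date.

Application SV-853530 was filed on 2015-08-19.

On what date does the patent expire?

Filing date + 17 years → 19 August 2032.

2032-08-19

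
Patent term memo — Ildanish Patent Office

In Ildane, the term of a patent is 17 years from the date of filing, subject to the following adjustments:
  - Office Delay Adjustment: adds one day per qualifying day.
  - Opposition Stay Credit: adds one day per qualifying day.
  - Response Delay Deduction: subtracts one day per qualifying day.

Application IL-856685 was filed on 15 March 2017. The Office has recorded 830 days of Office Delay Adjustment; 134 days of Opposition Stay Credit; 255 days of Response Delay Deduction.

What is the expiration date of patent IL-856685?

Base term: filing date + 17 years → 15 March 2034.
Office Delay Adjustment: +830 days → 22 June 2036.
Opposition Stay Credit: +134 days → 3 November 2036.
Response Delay Deduction: −255 days → 22 February 2036.

2036-02-22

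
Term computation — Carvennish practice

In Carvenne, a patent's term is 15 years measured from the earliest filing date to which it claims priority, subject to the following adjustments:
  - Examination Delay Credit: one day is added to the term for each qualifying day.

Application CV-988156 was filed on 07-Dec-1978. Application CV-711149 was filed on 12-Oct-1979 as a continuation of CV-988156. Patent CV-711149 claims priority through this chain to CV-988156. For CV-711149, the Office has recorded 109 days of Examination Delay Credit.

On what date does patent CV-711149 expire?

Earliest priority filing: 7 December 1978.
Base term: 7 December 1978 + 15 years → 7 December 1993.
Examination Delay Credit: +109 days → 26 March 1994.

1994-03-26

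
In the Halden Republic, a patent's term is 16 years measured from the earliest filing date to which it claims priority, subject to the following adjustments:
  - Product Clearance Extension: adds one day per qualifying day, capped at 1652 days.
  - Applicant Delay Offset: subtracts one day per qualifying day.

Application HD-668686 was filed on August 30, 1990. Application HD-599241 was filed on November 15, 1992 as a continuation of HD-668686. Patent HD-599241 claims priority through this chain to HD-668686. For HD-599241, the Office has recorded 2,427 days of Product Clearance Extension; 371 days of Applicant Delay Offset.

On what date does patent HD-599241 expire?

Earliest priority filing: 30 August 1990.
Base term: 30 August 1990 + 16 years → 30 August 2006.
Product Clearance Extension: 2427 days claimed exceeds the 1652-day cap, so +1652 days → 9 March 2011.
Applicant Delay Offset: −371 days → 3 March 2010.

2010-03-03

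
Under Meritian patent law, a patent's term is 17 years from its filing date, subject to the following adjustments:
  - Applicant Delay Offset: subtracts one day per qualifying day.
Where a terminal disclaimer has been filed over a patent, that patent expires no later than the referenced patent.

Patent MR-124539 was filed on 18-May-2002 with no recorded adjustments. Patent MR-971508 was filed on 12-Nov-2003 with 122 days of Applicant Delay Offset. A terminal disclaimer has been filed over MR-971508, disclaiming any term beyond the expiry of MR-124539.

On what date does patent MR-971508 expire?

May 18, 2019

Natural term of MR-971508:
  Base: filing + 17 years → 12 November 2020.
  Applicant Delay Offset: −122 days → 13 July 2020.
Expiry of referenced patent MR-124539:
  Base: filing + 17 years → 18 May 2019.
Terminal disclaimer: MR-971508 expires on the earlier of 13 July 2020 and 18 May 2019.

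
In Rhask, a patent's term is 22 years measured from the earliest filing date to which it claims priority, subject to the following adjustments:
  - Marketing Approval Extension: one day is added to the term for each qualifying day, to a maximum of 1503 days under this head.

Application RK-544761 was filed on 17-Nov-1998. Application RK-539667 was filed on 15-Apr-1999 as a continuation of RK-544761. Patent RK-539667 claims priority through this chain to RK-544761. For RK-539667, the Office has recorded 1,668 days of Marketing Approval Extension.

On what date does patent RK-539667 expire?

Earliest priority filing: 17 November 1998.
Base term: 17 November 1998 + 22 years → 17 November 2020.
Marketing Approval Extension: 1668 days claimed exceeds the 1503-day cap, so +1503 days → 29 December 2024.

December 29, 2024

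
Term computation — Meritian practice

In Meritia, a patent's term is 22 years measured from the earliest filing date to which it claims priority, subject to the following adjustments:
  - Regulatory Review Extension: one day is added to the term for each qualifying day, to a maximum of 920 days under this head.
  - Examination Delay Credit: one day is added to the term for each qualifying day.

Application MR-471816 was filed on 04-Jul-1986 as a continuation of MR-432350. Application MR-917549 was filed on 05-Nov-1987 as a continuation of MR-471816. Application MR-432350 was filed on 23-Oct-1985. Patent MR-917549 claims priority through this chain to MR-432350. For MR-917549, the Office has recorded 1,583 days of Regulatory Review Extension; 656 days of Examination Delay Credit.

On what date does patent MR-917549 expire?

Earliest priority filing: 23 October 1985.
Base term: 23 October 1985 + 22 years → 23 October 2007.
Regulatory Review Extension: 1583 days claimed exceeds the 920-day cap, so +920 days → 30 April 2010.
Examination Delay Credit: +656 days → 15 February 2012.

February 15, 2012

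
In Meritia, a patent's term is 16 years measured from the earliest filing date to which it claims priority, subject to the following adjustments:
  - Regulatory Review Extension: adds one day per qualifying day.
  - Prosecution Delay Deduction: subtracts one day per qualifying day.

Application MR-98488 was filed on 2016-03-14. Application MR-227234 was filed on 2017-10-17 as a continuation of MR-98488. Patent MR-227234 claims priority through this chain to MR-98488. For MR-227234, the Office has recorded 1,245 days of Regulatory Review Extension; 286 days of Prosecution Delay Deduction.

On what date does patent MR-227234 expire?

Earliest priority filing: 14 March 2016.
Base term: 14 March 2016 + 16 years → 14 March 2032.
Regulatory Review Extension: +1245 days → 11 August 2035.
Prosecution Delay Deduction: −286 days → 29 October 2034.

October 29, 2034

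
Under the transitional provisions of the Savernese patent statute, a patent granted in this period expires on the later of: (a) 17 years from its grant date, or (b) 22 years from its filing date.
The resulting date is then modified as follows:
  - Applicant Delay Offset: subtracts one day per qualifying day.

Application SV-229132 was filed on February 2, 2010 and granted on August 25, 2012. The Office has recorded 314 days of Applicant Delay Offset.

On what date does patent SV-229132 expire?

March 25, 2031

(a) grant + 17 years → 25 August 2029.
(b) filing + 22 years → 2 February 2032.
Later of the two: 2 February 2032.
Applicant Delay Offset: −314 days → 25 March 2031.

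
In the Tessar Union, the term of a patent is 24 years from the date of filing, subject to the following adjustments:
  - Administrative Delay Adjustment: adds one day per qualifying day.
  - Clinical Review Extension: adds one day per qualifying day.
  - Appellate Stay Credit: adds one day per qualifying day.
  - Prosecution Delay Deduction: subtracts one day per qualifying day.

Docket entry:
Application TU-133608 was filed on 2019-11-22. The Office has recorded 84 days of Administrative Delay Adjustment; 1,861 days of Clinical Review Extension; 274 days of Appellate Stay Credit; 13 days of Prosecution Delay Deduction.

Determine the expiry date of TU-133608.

2049-12-06

Base term: filing date + 24 years → 22 November 2043.
Administrative Delay Adjustment: +84 days → 14 February 2044.
Clinical Review Extension: +1861 days → 20 March 2049.
Appellate Stay Credit: +274 days → 19 December 2049.
Prosecution Delay Deduction: −13 days → 6 December 2049.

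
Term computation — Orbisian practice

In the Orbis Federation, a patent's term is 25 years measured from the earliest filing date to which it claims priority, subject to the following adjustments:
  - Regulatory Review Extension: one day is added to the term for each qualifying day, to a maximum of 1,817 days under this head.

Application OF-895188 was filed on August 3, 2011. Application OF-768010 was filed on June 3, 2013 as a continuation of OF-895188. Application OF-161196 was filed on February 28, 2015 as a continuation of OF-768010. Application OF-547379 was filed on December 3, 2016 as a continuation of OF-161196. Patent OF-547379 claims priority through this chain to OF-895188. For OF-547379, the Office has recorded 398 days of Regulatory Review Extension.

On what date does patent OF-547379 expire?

Earliest priority filing: 3 August 2011.
Base term: 3 August 2011 + 25 years → 3 August 2036.
Regulatory Review Extension: 398 days (within the 1817-day cap) → +398 days → 5 September 2037.

September 5, 2037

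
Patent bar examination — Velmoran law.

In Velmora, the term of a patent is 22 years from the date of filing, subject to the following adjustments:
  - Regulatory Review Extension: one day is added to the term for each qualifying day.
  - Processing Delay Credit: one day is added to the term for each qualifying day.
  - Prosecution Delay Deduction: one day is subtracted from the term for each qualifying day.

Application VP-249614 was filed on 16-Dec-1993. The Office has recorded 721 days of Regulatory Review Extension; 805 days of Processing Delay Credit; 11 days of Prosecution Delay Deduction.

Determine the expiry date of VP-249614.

Base term: filing date + 22 years → 16 December 2015.
Regulatory Review Extension: +721 days → 6 December 2017.
Processing Delay Credit: +805 days → 19 February 2020.
Prosecution Delay Deduction: −11 days → 8 February 2020.

February 8, 2020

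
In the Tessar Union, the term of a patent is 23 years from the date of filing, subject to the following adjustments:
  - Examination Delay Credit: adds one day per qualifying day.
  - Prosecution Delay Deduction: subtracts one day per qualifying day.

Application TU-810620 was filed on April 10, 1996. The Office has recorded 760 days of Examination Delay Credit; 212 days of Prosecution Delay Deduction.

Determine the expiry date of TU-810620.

2020-10-09

Base term: filing date + 23 years → 10 April 2019.
Examination Delay Credit: +760 days → 9 May 2021.
Prosecution Delay Deduction: −212 days → 9 October 2020.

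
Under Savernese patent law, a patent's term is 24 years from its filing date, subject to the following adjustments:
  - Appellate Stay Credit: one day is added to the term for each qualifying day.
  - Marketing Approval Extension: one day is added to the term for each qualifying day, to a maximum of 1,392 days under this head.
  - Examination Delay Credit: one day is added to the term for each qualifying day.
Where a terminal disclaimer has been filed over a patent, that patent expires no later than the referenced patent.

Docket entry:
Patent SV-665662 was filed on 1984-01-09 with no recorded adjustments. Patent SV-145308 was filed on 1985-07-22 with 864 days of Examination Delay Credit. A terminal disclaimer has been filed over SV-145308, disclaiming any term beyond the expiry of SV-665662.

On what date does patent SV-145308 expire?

2008-01-09

Natural term of SV-145308:
  Base: filing + 24 years → 22 July 2009.
  Examination Delay Credit: +864 days → 3 December 2011.
Expiry of referenced patent SV-665662:
  Base: filing + 24 years → 9 January 2008.
Terminal disclaimer: SV-145308 expires on the earlier of 3 December 2011 and 9 January 2008.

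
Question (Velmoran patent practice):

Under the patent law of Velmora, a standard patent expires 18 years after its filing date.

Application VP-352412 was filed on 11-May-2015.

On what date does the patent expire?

Filing date + 18 years → 11 May 2033.

2033-05-11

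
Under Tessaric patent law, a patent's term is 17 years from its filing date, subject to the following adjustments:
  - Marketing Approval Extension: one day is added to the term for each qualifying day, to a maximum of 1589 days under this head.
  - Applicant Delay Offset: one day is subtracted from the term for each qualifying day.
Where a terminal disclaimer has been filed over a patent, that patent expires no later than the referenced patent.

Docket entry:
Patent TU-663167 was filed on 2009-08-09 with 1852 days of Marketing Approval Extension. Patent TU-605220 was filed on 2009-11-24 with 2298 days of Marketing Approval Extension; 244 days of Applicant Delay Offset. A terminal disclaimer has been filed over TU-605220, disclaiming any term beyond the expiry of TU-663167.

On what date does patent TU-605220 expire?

July 31, 2030

Natural term of TU-605220:
  Base: filing + 17 years → 24 November 2026.
  Marketing Approval Extension: 2298 days claimed exceeds the 1589-day cap, so +1589 days → 1 April 2031.
  Applicant Delay Offset: −244 days → 31 July 2030.
Expiry of referenced patent TU-663167:
  Base: filing + 17 years → 9 August 2026.
  Marketing Approval Extension: 1852 days claimed exceeds the 1589-day cap, so +1589 days → 15 December 2030.
Terminal disclaimer: TU-605220 expires on the earlier of 31 July 2030 and 15 December 2030.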